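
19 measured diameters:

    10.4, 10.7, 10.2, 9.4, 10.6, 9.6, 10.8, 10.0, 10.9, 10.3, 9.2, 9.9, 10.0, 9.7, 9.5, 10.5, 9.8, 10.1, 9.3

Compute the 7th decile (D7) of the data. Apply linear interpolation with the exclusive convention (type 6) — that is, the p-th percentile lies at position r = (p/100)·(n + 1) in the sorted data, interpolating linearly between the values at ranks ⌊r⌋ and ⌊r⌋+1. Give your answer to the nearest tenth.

Sorted: 9.2, 9.3, 9.4, 9.5, 9.6, 9.7, 9.8, 9.9, 10.0, 10.0, 10.1, 10.2, 10.3, 10.4, 10.5, 10.6, 10.7, 10.8, 10.9.
n = 19.
r = (70/100)·(19 + 1) = 14.
r is an integer, so P70 is the value at rank 14: 10.4.

10.4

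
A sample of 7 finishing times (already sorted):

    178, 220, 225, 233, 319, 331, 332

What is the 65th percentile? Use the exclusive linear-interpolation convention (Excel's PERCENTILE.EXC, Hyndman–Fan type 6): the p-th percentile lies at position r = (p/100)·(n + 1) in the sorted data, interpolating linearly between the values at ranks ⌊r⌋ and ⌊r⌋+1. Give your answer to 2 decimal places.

n = 7.
r = (65/100)·(7 + 1) = 5.2.
Rank 5 is 319 and rank 6 is 331.
Interpolate: 319 + 0.2·(331 − 319) = 319 + 0.2·12 = 321.4.

321.40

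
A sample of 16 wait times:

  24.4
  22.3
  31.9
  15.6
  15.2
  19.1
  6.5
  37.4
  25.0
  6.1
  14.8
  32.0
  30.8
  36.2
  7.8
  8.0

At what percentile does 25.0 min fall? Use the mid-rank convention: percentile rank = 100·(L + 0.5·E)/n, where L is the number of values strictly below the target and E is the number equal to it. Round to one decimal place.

Sorted: 6.1, 6.5, 7.8, 8.0, 14.8, 15.2, 15.6, 19.1, 22.3, 24.4, 25.0, 30.8, 31.9, 32.0, 36.2, 37.4.
Count below 25.0: L = 10; count equal: E = 1; n = 16.
Percentile rank = 100·(10 + 0.5·1)/16 = 100·10.5/16 = 65.62.

65.6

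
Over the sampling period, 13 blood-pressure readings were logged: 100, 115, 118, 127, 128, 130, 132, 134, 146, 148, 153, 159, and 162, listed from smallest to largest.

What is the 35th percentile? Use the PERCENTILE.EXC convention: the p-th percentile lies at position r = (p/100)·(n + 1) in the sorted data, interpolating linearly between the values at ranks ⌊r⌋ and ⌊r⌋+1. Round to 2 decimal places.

n = 13.
r = (35/100)·(13 + 1) = 4.9.
Rank 4 is 127 and rank 5 is 128.
Interpolate: 127 + 0.9·(128 − 127) = 127 + 0.9·1 = 127.9.

127.90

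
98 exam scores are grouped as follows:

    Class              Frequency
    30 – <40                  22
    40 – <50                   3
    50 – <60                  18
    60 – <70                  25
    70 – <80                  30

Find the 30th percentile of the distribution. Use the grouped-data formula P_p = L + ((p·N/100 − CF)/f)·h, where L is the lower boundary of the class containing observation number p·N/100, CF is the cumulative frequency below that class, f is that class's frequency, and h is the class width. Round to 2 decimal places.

N = 98; target position k = 30/100 · 98 = 29.4.
Cumulative frequencies: 22, 25, 43, 68, 98.
Observation 29.4 falls in the class 50 – <60.
L = 50, CF = 25, f = 18, h = 10.
P30 = 50 + ((29.4 − 25)/18)·10 = 50 + 2.44444 = 52.4444.

52.44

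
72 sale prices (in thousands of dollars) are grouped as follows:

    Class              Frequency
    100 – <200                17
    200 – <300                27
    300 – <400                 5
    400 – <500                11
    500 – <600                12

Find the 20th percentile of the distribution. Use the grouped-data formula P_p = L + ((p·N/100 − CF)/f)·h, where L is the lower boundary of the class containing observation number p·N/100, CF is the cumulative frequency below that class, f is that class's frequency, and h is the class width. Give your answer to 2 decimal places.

N = 72; target position k = 20/100 · 72 = 14.4.
Cumulative frequencies: 17, 44, 49, 60, 72.
Observation 14.4 falls in the class 100 – <200.
L = 100, CF = 0, f = 17, h = 100.
P20 = 100 + ((14.4 − 0)/17)·100 = 100 + 84.7059 = 184.706.

184.71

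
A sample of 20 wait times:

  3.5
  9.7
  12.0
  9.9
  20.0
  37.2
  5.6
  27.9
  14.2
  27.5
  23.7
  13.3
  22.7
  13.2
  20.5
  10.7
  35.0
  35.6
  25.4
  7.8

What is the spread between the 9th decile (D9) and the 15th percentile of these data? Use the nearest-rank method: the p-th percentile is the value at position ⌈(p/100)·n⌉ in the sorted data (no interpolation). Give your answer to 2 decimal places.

Sorted: 3.5, 5.6, 7.8, 9.7, 9.9, 10.7, 12.0, 13.2, 13.3, 14.2, 20.0, 20.5, 22.7, 23.7, 25.4, 27.5, 27.9, 35.0, 35.6, 37.2.
n = 20.
P15: rank ⌈15/100·20⌉ = 3 → 7.8.
P90: rank ⌈90/100·20⌉ = 18 → 35.
Difference: 35 − 7.8 = 27.2.

27.20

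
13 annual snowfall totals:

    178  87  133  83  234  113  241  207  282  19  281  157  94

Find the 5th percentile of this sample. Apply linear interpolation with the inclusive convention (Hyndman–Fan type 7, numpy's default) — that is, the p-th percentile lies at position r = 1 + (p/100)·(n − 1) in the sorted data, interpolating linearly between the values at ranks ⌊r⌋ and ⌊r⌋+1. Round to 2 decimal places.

57.40

Sorted: 19, 83, 87, 94, 113, 133, 157, 178, 207, 234, 241, 281, 282.
n = 13.
r = 1 + (5/100)·(13 − 1) = 1 + 0.6 = 1.6.
Rank 1 is 19 and rank 2 is 83.
Interpolate: 19 + 0.6·(83 − 19) = 19 + 0.6·64 = 57.4.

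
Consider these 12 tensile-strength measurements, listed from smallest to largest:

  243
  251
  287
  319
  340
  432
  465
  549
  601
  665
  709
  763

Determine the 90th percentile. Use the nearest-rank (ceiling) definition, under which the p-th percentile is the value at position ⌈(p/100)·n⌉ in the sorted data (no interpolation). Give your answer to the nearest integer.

n = 12.
Position = ⌈90/100 · 12⌉ = ⌈10.8⌉ = 11.
The value at rank 11 is 709.

709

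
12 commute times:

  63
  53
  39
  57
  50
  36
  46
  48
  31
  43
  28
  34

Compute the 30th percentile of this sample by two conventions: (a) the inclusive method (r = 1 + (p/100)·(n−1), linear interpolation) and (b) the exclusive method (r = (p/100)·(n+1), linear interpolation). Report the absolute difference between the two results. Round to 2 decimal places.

1.10

Sorted: 28, 31, 34, 36, 39, 43, 46, 48, 50, 53, 57, 63.
n = 12.
(a) r = 4.3; between ranks 4 (36) and 5 (39): 36.9.
(b) r = 3.9; between ranks 3 (34) and 4 (36): 35.8.
|36.9 − 35.8| = 1.1.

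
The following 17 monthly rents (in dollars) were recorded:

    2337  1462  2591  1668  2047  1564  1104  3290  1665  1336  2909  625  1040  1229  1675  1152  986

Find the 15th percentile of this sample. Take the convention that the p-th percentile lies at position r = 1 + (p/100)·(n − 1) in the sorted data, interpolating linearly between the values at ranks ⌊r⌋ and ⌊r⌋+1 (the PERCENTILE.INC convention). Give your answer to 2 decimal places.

1065.60

Sorted: 625, 986, 1040, 1104, 1152, 1229, 1336, 1462, 1564, 1665, 1668, 1675, 2047, 2337, 2591, 2909, 3290.
n = 17.
r = 1 + (15/100)·(17 − 1) = 1 + 2.4 = 3.4.
Rank 3 is 1040 and rank 4 is 1104.
Interpolate: 1040 + 0.4·(1104 − 1040) = 1040 + 0.4·64 = 1065.6.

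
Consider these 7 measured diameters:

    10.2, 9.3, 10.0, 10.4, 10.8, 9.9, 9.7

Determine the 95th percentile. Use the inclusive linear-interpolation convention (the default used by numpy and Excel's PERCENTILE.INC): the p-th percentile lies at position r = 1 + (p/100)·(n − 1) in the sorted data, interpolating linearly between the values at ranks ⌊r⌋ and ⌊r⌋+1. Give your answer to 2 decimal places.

Sorted: 9.3, 9.7, 9.9, 10.0, 10.2, 10.4, 10.8.
n = 7.
r = 1 + (95/100)·(7 − 1) = 1 + 5.7 = 6.7.
Rank 6 is 10.4 and rank 7 is 10.8.
Interpolate: 10.4 + 0.7·(10.8 − 10.4) = 10.4 + 0.7·0.4 = 10.68.

10.68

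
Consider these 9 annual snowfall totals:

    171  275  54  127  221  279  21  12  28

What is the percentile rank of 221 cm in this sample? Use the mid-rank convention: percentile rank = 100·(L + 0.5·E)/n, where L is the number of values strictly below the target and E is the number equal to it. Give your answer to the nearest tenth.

Sorted: 12, 21, 28, 54, 127, 171, 221, 275, 279.
Count below 221: L = 6; count equal: E = 1; n = 9.
Percentile rank = 100·(6 + 0.5·1)/9 = 100·6.5/9 = 72.22.

72.2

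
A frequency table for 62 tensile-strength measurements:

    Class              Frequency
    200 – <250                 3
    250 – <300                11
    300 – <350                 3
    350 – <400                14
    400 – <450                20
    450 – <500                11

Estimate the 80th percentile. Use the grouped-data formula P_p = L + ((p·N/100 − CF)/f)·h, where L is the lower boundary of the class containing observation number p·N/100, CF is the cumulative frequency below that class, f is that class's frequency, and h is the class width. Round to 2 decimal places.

N = 62; target position k = 80/100 · 62 = 49.6.
Cumulative frequencies: 3, 14, 17, 31, 51, 62.
Observation 49.6 falls in the class 400 – <450.
L = 400, CF = 31, f = 20, h = 50.
P80 = 400 + ((49.6 − 31)/20)·50 = 400 + 46.5 = 446.5.

446.50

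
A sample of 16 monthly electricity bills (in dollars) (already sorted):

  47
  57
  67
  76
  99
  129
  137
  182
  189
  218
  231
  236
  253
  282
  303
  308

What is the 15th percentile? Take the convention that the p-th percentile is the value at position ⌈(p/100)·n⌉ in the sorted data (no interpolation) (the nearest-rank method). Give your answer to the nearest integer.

67

n = 16.
Position = ⌈15/100 · 16⌉ = ⌈2.4⌉ = 3.
The value at rank 3 is 67.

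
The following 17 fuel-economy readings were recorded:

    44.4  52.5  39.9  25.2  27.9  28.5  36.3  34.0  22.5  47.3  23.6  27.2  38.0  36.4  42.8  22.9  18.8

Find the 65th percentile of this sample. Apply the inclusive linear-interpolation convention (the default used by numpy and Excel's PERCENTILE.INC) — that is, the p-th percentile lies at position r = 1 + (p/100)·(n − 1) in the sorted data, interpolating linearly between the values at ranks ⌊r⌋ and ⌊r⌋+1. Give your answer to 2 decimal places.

37.04

Sorted: 18.8, 22.5, 22.9, 23.6, 25.2, 27.2, 27.9, 28.5, 34.0, 36.3, 36.4, 38.0, 39.9, 42.8, 44.4, 47.3, 52.5.
n = 17.
r = 1 + (65/100)·(17 − 1) = 1 + 10.4 = 11.4.
Rank 11 is 36.4 and rank 12 is 38.0.
Interpolate: 36.4 + 0.4·(38.0 − 36.4) = 36.4 + 0.4·1.6 = 37.04.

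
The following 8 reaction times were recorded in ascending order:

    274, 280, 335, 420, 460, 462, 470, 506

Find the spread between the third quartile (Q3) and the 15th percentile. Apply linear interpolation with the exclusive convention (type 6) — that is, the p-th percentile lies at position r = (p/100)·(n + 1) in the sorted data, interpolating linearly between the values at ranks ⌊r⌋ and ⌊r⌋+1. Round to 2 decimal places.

n = 8.
P15: r = 1.35; ranks 1–2 are 274, 280; interpolating gives 276.1.
P75: r = 6.75; ranks 6–7 are 462, 470; interpolating gives 468.
Difference: 468 − 276.1 = 191.9.

191.90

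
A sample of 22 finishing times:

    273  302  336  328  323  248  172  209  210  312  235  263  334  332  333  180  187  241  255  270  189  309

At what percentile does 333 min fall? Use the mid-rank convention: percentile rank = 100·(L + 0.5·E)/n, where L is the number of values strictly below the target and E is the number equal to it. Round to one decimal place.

Sorted: 172, 180, 187, 189, 209, 210, 235, 241, 248, 255, 263, 270, 273, 302, 309, 312, 323, 328, 332, 333, 334, 336.
Count below 333: L = 19; count equal: E = 1; n = 22.
Percentile rank = 100·(19 + 0.5·1)/22 = 100·19.5/22 = 88.64.

88.6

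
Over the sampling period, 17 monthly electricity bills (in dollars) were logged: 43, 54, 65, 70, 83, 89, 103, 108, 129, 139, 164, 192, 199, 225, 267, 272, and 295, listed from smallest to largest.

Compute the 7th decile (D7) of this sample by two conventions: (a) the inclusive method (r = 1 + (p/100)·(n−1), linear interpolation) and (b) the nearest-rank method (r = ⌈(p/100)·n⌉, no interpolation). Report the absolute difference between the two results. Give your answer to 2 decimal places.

n = 17.
(a) r = 12.2; between ranks 12 (192) and 13 (199): 193.4.
(b) the nearest-rank method: rank 12 → 192.
|193.4 − 192| = 1.4.

1.40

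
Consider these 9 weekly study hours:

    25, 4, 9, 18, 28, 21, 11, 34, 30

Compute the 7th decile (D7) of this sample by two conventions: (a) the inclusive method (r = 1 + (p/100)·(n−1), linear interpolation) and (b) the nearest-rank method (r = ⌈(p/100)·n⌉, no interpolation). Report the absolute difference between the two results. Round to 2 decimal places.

Sorted: 4, 9, 11, 18, 21, 25, 28, 30, 34.
n = 9.
(a) r = 6.6; between ranks 6 (25) and 7 (28): 26.8.
(b) the nearest-rank method: rank 7 → 28.
|26.8 − 28| = 1.2.

1.20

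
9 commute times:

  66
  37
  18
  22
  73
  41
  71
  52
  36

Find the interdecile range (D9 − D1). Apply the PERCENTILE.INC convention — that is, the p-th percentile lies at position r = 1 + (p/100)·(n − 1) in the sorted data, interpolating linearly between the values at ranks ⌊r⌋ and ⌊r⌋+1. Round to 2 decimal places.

Sorted: 18, 22, 36, 37, 41, 52, 66, 71, 73.
n = 9.
P10: r = 1.8; ranks 1–2 are 18, 22; interpolating gives 21.2.
P90: r = 8.2; ranks 8–9 are 71, 73; interpolating gives 71.4.
Difference: 71.4 − 21.2 = 50.2.

50.20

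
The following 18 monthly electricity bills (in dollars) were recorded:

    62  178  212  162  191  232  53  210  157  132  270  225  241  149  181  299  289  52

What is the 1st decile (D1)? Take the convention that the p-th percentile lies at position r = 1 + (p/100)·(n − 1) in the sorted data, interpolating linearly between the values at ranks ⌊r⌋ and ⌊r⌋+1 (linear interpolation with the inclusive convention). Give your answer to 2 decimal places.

Sorted: 52, 53, 62, 132, 149, 157, 162, 178, 181, 191, 210, 212, 225, 232, 241, 270, 289, 299.
n = 18.
r = 1 + (10/100)·(18 − 1) = 1 + 1.7 = 2.7.
Rank 2 is 53 and rank 3 is 62.
Interpolate: 53 + 0.7·(62 − 53) = 53 + 0.7·9 = 59.3.

59.30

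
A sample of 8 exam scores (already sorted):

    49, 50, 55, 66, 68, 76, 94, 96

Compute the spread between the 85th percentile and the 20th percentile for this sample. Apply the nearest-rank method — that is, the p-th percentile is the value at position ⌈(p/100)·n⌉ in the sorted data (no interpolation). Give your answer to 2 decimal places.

44.00

n = 8.
P20: rank ⌈20/100·8⌉ = 2 → 50.
P85: rank ⌈85/100·8⌉ = 7 → 94.
Difference: 94 − 50 = 44.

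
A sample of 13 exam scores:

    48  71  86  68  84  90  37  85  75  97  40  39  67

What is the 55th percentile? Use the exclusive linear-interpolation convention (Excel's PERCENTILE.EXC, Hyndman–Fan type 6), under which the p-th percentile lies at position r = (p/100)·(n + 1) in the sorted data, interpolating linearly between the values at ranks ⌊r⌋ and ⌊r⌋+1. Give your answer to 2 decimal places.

73.80

Sorted: 37, 39, 40, 48, 67, 68, 71, 75, 84, 85, 86, 90, 97.
n = 13.
r = (55/100)·(13 + 1) = 7.7.
Rank 7 is 71 and rank 8 is 75.
Interpolate: 71 + 0.7·(75 − 71) = 71 + 0.7·4 = 73.8.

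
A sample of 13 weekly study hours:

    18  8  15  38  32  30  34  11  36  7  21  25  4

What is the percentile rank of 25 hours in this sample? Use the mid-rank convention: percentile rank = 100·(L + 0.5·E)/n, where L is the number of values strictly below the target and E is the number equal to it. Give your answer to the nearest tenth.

Sorted: 4, 7, 8, 11, 15, 18, 21, 25, 30, 32, 34, 36, 38.
Count below 25: L = 7; count equal: E = 1; n = 13.
Percentile rank = 100·(7 + 0.5·1)/13 = 100·7.5/13 = 57.69.

57.7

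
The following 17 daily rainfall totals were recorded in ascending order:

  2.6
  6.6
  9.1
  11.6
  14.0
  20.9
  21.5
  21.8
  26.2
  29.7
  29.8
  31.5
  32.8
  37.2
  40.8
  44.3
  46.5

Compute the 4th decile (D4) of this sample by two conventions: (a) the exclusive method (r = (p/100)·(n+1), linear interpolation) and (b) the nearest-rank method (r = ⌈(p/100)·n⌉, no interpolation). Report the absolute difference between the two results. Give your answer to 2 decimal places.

n = 17.
(a) r = 7.2; between ranks 7 (21.5) and 8 (21.8): 21.56.
(b) the nearest-rank method: rank 7 → 21.5.
|21.56 − 21.5| = 0.06.

0.06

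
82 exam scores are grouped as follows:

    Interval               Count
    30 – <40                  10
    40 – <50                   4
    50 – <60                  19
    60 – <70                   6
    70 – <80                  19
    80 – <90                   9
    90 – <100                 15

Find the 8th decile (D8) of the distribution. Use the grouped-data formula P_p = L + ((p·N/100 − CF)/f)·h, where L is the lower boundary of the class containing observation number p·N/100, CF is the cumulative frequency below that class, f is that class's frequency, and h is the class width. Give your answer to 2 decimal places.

88.44

N = 82; target position k = 80/100 · 82 = 65.6.
Cumulative frequencies: 10, 14, 33, 39, 58, 67, 82.
Observation 65.6 falls in the class 80 – <90.
L = 80, CF = 58, f = 9, h = 10.
P80 = 80 + ((65.6 − 58)/9)·10 = 80 + 8.44444 = 88.4444.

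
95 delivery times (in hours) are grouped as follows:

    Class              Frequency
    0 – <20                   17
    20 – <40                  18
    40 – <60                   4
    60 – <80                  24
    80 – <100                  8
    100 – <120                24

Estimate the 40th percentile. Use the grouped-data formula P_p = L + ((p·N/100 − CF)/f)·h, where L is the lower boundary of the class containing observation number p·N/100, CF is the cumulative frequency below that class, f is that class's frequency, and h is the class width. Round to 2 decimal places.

N = 95; target position k = 40/100 · 95 = 38.
Cumulative frequencies: 17, 35, 39, 63, 71, 95.
Observation 38 falls in the class 40 – <60.
L = 40, CF = 35, f = 4, h = 20.
P40 = 40 + ((38 − 35)/4)·20 = 40 + 15 = 55.

55.00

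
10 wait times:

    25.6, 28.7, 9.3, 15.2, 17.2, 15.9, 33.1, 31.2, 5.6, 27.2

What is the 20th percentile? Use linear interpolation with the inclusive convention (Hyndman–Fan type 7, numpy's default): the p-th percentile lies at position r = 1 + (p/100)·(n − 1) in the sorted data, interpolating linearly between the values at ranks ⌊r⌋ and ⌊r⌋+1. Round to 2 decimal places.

14.02

Sorted: 5.6, 9.3, 15.2, 15.9, 17.2, 25.6, 27.2, 28.7, 31.2, 33.1.
n = 10.
r = 1 + (20/100)·(10 − 1) = 1 + 1.8 = 2.8.
Rank 2 is 9.3 and rank 3 is 15.2.
Interpolate: 9.3 + 0.8·(15.2 − 9.3) = 9.3 + 0.8·5.9 = 14.02.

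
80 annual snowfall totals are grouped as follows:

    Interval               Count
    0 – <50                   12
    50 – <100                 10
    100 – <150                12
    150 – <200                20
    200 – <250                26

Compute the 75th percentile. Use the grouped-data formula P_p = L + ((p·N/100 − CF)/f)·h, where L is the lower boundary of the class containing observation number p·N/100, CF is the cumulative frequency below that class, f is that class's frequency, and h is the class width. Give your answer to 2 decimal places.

N = 80; target position k = 75/100 · 80 = 60.
Cumulative frequencies: 12, 22, 34, 54, 80.
Observation 60 falls in the class 200 – <250.
L = 200, CF = 54, f = 26, h = 50.
P75 = 200 + ((60 − 54)/26)·50 = 200 + 11.5385 = 211.538.

211.54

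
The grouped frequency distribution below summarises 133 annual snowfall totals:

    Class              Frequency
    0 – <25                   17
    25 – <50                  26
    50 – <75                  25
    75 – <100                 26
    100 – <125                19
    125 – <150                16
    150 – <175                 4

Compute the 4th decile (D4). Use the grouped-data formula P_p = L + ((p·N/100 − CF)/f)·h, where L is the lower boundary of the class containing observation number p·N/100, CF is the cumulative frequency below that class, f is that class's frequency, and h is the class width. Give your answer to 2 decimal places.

N = 133; target position k = 40/100 · 133 = 53.2.
Cumulative frequencies: 17, 43, 68, 94, 113, 129, 133.
Observation 53.2 falls in the class 50 – <75.
L = 50, CF = 43, f = 25, h = 25.
P40 = 50 + ((53.2 − 43)/25)·25 = 50 + 10.2 = 60.2.

60.20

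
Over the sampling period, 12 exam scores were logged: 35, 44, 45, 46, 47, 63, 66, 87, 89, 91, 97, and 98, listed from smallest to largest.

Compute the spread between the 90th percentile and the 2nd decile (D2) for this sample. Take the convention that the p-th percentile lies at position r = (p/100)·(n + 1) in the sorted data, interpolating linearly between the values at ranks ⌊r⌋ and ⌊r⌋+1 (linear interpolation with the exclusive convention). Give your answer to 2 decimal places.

n = 12.
P20: r = 2.6; ranks 2–3 are 44, 45; interpolating gives 44.6.
P90: r = 11.7; ranks 11–12 are 97, 98; interpolating gives 97.7.
Difference: 97.7 − 44.6 = 53.1.

53.10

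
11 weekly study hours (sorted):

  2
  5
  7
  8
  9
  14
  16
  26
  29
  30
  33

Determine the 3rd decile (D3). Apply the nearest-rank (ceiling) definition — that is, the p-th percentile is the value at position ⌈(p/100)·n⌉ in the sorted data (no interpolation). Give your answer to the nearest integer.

8

n = 11.
Position = ⌈30/100 · 11⌉ = ⌈3.3⌉ = 4.
The value at rank 4 is 8.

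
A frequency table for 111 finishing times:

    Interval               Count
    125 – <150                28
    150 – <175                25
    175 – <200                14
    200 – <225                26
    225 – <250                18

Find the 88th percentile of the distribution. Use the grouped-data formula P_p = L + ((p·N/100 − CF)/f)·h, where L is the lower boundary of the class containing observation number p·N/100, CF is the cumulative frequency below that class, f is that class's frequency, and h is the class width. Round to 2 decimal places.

231.50

N = 111; target position k = 88/100 · 111 = 97.68.
Cumulative frequencies: 28, 53, 67, 93, 111.
Observation 97.68 falls in the class 225 – <250.
L = 225, CF = 93, f = 18, h = 25.
P88 = 225 + ((97.68 − 93)/18)·25 = 225 + 6.5 = 231.5.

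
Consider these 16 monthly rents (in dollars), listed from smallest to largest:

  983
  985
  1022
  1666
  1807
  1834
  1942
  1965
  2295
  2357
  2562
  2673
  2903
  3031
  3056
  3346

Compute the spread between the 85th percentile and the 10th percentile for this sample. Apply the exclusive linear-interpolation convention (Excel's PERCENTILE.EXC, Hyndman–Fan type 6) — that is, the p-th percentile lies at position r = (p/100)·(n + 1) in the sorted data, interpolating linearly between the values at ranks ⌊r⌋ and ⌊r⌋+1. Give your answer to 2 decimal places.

n = 16.
P10: r = 1.7; ranks 1–2 are 983, 985; interpolating gives 984.4.
P85: r = 14.45; ranks 14–15 are 3031, 3056; interpolating gives 3042.25.
Difference: 3042.25 − 984.4 = 2057.85.

2057.85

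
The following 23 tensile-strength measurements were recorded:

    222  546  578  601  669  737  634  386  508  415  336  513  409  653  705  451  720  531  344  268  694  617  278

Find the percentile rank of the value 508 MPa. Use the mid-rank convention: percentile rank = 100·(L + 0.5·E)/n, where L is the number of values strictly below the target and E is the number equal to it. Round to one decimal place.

41.3

Sorted: 222, 268, 278, 336, 344, 386, 409, 415, 451, 508, 513, 531, 546, 578, 601, 617, 634, 653, 669, 694, 705, 720, 737.
Count below 508: L = 9; count equal: E = 1; n = 23.
Percentile rank = 100·(9 + 0.5·1)/23 = 100·9.5/23 = 41.3.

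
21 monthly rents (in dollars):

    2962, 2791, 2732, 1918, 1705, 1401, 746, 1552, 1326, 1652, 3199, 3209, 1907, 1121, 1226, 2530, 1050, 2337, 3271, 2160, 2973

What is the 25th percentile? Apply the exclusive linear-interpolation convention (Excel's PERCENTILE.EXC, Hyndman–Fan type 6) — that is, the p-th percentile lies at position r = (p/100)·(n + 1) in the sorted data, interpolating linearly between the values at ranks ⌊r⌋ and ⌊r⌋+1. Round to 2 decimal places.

1363.50

Sorted: 746, 1050, 1121, 1226, 1326, 1401, 1552, 1652, 1705, 1907, 1918, 2160, 2337, 2530, 2732, 2791, 2962, 2973, 3199, 3209, 3271.
n = 21.
r = (25/100)·(21 + 1) = 5.5.
Rank 5 is 1326 and rank 6 is 1401.
Interpolate: 1326 + 0.5·(1401 − 1326) = 1326 + 0.5·75 = 1363.5.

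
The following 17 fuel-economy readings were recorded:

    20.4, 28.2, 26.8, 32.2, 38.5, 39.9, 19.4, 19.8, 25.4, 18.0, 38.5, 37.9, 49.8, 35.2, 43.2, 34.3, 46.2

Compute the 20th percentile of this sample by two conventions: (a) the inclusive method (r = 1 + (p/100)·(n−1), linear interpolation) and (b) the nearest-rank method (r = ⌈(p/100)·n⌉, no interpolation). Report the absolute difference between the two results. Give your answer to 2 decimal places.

Sorted: 18.0, 19.4, 19.8, 20.4, 25.4, 26.8, 28.2, 32.2, 34.3, 35.2, 37.9, 38.5, 38.5, 39.9, 43.2, 46.2, 49.8.
n = 17.
(a) r = 4.2; between ranks 4 (20.4) and 5 (25.4): 21.4.
(b) the nearest-rank method: rank 4 → 20.4.
|21.4 − 20.4| = 1.

1.00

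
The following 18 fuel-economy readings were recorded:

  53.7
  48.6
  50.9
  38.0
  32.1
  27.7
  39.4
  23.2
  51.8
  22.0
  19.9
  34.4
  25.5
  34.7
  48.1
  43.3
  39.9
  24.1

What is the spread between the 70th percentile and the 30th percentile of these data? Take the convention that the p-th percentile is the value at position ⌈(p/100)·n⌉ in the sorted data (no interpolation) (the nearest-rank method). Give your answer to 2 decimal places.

Sorted: 19.9, 22.0, 23.2, 24.1, 25.5, 27.7, 32.1, 34.4, 34.7, 38.0, 39.4, 39.9, 43.3, 48.1, 48.6, 50.9, 51.8, 53.7.
n = 18.
P30: rank ⌈30/100·18⌉ = 6 → 27.7.
P70: rank ⌈70/100·18⌉ = 13 → 43.3.
Difference: 43.3 − 27.7 = 15.6.

15.60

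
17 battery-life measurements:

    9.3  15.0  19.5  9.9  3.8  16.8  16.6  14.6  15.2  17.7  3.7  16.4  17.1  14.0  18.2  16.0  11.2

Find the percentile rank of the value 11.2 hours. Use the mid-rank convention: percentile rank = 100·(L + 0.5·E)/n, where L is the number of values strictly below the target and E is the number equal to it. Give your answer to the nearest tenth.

26.5

Sorted: 3.7, 3.8, 9.3, 9.9, 11.2, 14.0, 14.6, 15.0, 15.2, 16.0, 16.4, 16.6, 16.8, 17.1, 17.7, 18.2, 19.5.
Count below 11.2: L = 4; count equal: E = 1; n = 17.
Percentile rank = 100·(4 + 0.5·1)/17 = 100·4.5/17 = 26.47.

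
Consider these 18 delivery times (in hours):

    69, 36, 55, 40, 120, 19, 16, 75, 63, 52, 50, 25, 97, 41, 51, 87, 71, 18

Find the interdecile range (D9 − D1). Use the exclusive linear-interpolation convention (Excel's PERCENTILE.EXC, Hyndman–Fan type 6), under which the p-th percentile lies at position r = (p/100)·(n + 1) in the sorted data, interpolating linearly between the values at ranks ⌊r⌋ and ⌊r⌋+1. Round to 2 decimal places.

81.50

Sorted: 16, 18, 19, 25, 36, 40, 41, 50, 51, 52, 55, 63, 69, 71, 75, 87, 97, 120.
n = 18.
P10: r = 1.9; ranks 1–2 are 16, 18; interpolating gives 17.8.
P90: r = 17.1; ranks 17–18 are 97, 120; interpolating gives 99.3.
Difference: 99.3 − 17.8 = 81.5.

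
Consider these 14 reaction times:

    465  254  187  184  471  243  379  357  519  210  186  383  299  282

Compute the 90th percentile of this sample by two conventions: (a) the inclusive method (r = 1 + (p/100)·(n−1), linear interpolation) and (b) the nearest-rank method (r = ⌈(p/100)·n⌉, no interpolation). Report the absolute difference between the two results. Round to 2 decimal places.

1.80

Sorted: 184, 186, 187, 210, 243, 254, 282, 299, 357, 379, 383, 465, 471, 519.
n = 14.
(a) r = 12.7; between ranks 12 (465) and 13 (471): 469.2.
(b) the nearest-rank method: rank 13 → 471.
|469.2 − 471| = 1.8.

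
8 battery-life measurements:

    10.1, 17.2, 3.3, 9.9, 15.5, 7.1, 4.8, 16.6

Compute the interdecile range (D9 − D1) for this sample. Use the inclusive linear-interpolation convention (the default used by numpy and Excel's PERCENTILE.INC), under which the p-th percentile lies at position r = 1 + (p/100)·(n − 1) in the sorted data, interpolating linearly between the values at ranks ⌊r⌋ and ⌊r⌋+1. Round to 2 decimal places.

Sorted: 3.3, 4.8, 7.1, 9.9, 10.1, 15.5, 16.6, 17.2.
n = 8.
P10: r = 1.7; ranks 1–2 are 3.3, 4.8; interpolating gives 4.35.
P90: r = 7.3; ranks 7–8 are 16.6, 17.2; interpolating gives 16.78.
Difference: 16.78 − 4.35 = 12.43.

12.43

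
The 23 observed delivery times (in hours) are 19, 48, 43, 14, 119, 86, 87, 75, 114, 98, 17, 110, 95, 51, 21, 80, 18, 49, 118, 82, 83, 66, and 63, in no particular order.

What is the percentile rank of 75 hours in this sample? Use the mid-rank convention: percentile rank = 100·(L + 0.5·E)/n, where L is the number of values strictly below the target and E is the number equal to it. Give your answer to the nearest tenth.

50.0

Sorted: 14, 17, 18, 19, 21, 43, 48, 49, 51, 63, 66, 75, 80, 82, 83, 86, 87, 95, 98, 110, 114, 118, 119.
Count below 75: L = 11; count equal: E = 1; n = 23.
Percentile rank = 100·(11 + 0.5·1)/23 = 100·11.5/23 = 50.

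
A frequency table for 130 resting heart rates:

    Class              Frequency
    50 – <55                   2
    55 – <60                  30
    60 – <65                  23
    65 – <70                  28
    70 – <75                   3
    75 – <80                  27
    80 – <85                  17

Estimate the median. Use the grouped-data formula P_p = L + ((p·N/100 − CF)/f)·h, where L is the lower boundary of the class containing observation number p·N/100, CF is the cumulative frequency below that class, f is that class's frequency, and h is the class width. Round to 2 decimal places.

N = 130; target position k = 50/100 · 130 = 65.
Cumulative frequencies: 2, 32, 55, 83, 86, 113, 130.
Observation 65 falls in the class 65 – <70.
L = 65, CF = 55, f = 28, h = 5.
P50 = 65 + ((65 − 55)/28)·5 = 65 + 1.78571 = 66.7857.

66.79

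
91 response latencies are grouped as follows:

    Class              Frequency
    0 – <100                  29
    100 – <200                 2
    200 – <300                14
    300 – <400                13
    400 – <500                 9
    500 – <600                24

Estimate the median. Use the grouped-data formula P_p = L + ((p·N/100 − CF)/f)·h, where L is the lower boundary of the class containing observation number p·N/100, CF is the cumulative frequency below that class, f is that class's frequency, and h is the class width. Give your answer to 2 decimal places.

N = 91; target position k = 50/100 · 91 = 45.5.
Cumulative frequencies: 29, 31, 45, 58, 67, 91.
Observation 45.5 falls in the class 300 – <400.
L = 300, CF = 45, f = 13, h = 100.
P50 = 300 + ((45.5 − 45)/13)·100 = 300 + 3.84615 = 303.846.

303.85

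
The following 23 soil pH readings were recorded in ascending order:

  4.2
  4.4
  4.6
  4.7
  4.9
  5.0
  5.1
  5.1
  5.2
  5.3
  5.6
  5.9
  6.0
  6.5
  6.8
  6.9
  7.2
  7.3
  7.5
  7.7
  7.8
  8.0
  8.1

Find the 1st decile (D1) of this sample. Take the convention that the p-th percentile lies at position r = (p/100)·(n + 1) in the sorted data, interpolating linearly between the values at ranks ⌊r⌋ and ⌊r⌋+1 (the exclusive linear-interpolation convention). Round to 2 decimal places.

4.48

n = 23.
r = (10/100)·(23 + 1) = 2.4.
Rank 2 is 4.4 and rank 3 is 4.6.
Interpolate: 4.4 + 0.4·(4.6 − 4.4) = 4.4 + 0.4·0.2 = 4.48.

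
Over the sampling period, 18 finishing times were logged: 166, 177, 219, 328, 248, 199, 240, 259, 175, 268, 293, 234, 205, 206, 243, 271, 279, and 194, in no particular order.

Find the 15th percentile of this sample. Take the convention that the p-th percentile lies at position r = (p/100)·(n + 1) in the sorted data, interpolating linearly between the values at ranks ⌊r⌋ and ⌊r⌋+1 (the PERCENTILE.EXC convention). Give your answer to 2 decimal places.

Sorted: 166, 175, 177, 194, 199, 205, 206, 219, 234, 240, 243, 248, 259, 268, 271, 279, 293, 328.
n = 18.
r = (15/100)·(18 + 1) = 2.85.
Rank 2 is 175 and rank 3 is 177.
Interpolate: 175 + 0.85·(177 − 175) = 175 + 0.85·2 = 176.7.

176.70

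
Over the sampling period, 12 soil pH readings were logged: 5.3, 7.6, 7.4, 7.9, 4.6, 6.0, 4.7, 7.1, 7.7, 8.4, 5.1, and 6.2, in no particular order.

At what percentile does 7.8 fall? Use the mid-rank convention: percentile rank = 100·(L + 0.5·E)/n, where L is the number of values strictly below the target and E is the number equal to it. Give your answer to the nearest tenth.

Sorted: 4.6, 4.7, 5.1, 5.3, 6.0, 6.2, 7.1, 7.4, 7.6, 7.7, 7.9, 8.4.
Count below 7.8: L = 10; count equal: E = 0; n = 12.
Percentile rank = 100·(10 + 0.5·0)/12 = 100·10/12 = 83.33.

83.3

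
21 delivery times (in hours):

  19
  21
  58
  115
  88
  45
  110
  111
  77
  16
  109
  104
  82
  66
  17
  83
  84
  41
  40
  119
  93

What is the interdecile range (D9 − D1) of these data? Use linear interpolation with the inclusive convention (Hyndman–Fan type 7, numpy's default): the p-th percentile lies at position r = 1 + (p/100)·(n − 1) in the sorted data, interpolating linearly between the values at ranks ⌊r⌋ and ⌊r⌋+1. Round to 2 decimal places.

92.00

Sorted: 16, 17, 19, 21, 40, 41, 45, 58, 66, 77, 82, 83, 84, 88, 93, 104, 109, 110, 111, 115, 119.
n = 21.
P10: r = 3 (integer) → 19.
P90: r = 19 (integer) → 111.
Difference: 111 − 19 = 92.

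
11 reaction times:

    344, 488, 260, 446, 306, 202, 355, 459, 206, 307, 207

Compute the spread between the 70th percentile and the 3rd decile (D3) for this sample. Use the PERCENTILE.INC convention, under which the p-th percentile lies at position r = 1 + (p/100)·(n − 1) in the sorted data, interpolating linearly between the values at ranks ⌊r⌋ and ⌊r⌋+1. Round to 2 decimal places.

95.00

Sorted: 202, 206, 207, 260, 306, 307, 344, 355, 446, 459, 488.
n = 11.
P30: r = 4 (integer) → 260.
P70: r = 8 (integer) → 355.
Difference: 355 − 260 = 95.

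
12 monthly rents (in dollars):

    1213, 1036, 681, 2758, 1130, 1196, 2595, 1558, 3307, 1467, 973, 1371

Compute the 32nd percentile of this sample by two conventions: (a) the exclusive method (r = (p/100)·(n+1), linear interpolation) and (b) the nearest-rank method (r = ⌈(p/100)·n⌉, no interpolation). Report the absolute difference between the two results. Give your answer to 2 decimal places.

10.56

Sorted: 681, 973, 1036, 1130, 1196, 1213, 1371, 1467, 1558, 2595, 2758, 3307.
n = 12.
(a) r = 4.16; between ranks 4 (1130) and 5 (1196): 1140.56.
(b) the nearest-rank method: rank 4 → 1130.
|1140.56 − 1130| = 10.56.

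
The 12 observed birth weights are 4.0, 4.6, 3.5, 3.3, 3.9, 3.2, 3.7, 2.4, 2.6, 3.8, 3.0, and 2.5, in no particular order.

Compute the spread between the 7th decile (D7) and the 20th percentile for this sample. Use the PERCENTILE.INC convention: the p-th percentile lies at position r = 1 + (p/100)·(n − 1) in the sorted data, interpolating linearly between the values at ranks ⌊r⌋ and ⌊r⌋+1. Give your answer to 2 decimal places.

1.09

Sorted: 2.4, 2.5, 2.6, 3.0, 3.2, 3.3, 3.5, 3.7, 3.8, 3.9, 4.0, 4.6.
n = 12.
P20: r = 3.2; ranks 3–4 are 2.6, 3.0; interpolating gives 2.68.
P70: r = 8.7; ranks 8–9 are 3.7, 3.8; interpolating gives 3.77.
Difference: 3.77 − 2.68 = 1.09.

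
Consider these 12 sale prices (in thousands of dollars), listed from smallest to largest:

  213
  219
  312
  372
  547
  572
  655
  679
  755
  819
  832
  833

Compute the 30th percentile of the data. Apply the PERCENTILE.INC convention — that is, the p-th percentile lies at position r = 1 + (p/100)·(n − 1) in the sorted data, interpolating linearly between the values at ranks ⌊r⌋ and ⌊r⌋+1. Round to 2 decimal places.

n = 12.
r = 1 + (30/100)·(12 − 1) = 1 + 3.3 = 4.3.
Rank 4 is 372 and rank 5 is 547.
Interpolate: 372 + 0.3·(547 − 372) = 372 + 0.3·175 = 424.5.

424.50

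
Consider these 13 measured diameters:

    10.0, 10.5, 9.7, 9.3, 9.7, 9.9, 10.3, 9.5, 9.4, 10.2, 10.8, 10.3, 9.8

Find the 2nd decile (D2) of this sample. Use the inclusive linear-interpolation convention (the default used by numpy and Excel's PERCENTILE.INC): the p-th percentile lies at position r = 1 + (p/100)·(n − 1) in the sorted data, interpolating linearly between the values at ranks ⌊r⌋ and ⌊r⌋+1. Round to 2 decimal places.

Sorted: 9.3, 9.4, 9.5, 9.7, 9.7, 9.8, 9.9, 10.0, 10.2, 10.3, 10.3, 10.5, 10.8.
n = 13.
r = 1 + (20/100)·(13 − 1) = 1 + 2.4 = 3.4.
Rank 3 is 9.5 and rank 4 is 9.7.
Interpolate: 9.5 + 0.4·(9.7 − 9.5) = 9.5 + 0.4·0.2 = 9.58.

9.58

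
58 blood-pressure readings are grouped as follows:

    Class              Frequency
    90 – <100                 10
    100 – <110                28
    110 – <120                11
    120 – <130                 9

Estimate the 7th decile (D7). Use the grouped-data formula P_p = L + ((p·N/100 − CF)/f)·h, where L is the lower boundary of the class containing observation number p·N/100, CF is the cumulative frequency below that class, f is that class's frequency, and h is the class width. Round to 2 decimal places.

N = 58; target position k = 70/100 · 58 = 40.6.
Cumulative frequencies: 10, 38, 49, 58.
Observation 40.6 falls in the class 110 – <120.
L = 110, CF = 38, f = 11, h = 10.
P70 = 110 + ((40.6 − 38)/11)·10 = 110 + 2.36364 = 112.364.

112.36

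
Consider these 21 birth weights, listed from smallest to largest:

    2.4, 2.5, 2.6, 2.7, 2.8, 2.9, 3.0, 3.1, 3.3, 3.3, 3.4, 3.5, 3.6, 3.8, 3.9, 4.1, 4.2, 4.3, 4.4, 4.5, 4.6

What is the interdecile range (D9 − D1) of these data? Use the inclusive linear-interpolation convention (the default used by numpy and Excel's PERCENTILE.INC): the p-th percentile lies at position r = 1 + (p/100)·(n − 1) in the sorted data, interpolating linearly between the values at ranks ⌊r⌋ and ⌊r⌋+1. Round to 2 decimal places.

n = 21.
P10: r = 3 (integer) → 2.6.
P90: r = 19 (integer) → 4.4.
Difference: 4.4 − 2.6 = 1.8.

1.80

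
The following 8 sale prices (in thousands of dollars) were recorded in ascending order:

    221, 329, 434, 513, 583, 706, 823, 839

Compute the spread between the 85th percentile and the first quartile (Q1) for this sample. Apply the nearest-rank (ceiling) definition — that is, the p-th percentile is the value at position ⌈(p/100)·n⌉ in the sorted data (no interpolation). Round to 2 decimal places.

n = 8.
P25: rank ⌈25/100·8⌉ = 2 → 329.
P85: rank ⌈85/100·8⌉ = 7 → 823.
Difference: 823 − 329 = 494.

494.00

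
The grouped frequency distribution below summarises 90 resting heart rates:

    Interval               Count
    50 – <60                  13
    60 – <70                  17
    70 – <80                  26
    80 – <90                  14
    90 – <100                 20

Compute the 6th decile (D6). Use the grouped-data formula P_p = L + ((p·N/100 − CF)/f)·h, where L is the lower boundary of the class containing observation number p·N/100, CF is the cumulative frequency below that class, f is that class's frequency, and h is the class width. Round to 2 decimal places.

79.23

N = 90; target position k = 60/100 · 90 = 54.
Cumulative frequencies: 13, 30, 56, 70, 90.
Observation 54 falls in the class 70 – <80.
L = 70, CF = 30, f = 26, h = 10.
P60 = 70 + ((54 − 30)/26)·10 = 70 + 9.23077 = 79.2308.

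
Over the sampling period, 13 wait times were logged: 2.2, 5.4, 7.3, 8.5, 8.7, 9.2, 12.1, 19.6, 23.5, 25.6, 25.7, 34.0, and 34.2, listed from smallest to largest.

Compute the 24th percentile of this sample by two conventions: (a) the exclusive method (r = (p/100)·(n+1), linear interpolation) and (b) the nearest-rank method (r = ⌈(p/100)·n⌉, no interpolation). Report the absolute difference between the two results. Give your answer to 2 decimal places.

n = 13.
(a) r = 3.36; between ranks 3 (7.3) and 4 (8.5): 7.732.
(b) the nearest-rank method: rank 4 → 8.5.
|7.732 − 8.5| = 0.768.

0.77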